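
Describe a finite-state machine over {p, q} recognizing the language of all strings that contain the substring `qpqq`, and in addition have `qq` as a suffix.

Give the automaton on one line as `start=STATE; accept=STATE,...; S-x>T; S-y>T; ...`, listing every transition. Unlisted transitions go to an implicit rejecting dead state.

Handle the two conditions separately and then intersect. One (5 states) tracks whether and how much of `qpqq` has been seen; the other (3 states) tracks how much of the suffix `qq` has currently been matched. Each combined state is a pair, one component from each; accept when both components accept.
An 8-state machine:
        p   q  
>  s0   s0  s1 
   s1   s2  s3 
   s2   s0  s4 
   s3   s2  s3 
   s4   s2  s5 
 * s5   s6  s5 
   s6   s6  s7 
   s7   s6  s5 
(> = start, * = accepting)

start=s0; accept=s5; s0-p>s0; s0-q>s1; s1-p>s2; s1-q>s3; s2-p>s0; s2-q>s4; s3-p>s2; s3-q>s3; s4-p>s2; s4-q>s5; s5-p>s6; s5-q>s5; s6-p>s6; s6-q>s7; s7-p>s6; s7-q>s5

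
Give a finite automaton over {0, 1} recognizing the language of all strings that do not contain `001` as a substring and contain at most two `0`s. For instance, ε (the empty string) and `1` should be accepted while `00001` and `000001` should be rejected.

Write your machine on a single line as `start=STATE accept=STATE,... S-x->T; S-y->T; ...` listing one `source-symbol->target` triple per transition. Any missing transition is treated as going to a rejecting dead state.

Handle the two conditions separately and then intersect. One (4 states) tracks partial matches of the forbidden pattern `001`; the other (4 states) tracks the count of `0`s, saturating at 3. Each combined state is a pair, one component from each; accept when both components accept. Minimizing collapses redundant product states.
        0   1  
>* S0   S1  S0 
 * S1   S2  S3 
 * S2   S4  S4 
 * S3   S5  S3 
   S4   S4  S4 
 * S5   S4  S5 
(> = start, * = accepting)

start=S0; accept=S0,S1,S2,S3,S5; S0-0->S1; S0-1->S0; S1-0->S2; S1-1->S3; S2-0->S4; S2-1->S4; S3-0->S5; S3-1->S3; S4-0->S4; S4-1->S4; S5-0->S4; S5-1->S5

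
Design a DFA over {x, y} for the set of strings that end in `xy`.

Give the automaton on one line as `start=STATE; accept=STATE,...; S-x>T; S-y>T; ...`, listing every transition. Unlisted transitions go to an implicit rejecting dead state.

Let each state record the length of the longest suffix of the input read so far that is also a prefix of `xy`. s1 means the last symbol is `x`; s2 means the last 2 symbols are `xy`. Accept only at s2, where the string currently ends in `xy`.
3 states suffice.
        x   y  
>  s0   s1  s0 
   s1   s1  s2 
 * s2   s1  s0 
(> = start, * = accepting)

start=s0; accept=s2; s0-x>s1; s0-y>s0; s1-x>s1; s1-y>s2; s2-x>s1; s2-y>s0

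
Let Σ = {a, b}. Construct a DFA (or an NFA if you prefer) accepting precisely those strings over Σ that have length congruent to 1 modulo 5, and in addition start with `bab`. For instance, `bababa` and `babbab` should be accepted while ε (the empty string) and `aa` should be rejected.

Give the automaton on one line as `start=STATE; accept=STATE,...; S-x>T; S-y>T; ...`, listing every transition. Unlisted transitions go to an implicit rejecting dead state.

Run two small machines in parallel and take their product. One (5 states) tracks the input length modulo 5; the other (5 states) tracks whether the input so far still matches the prefix `bab`. Each combined state is a pair, one component from each; accept when both components accept.
13 states suffice.
          a    b  
>  q0     q1   q2 
   q1     q3   q3 
   q2     q4   q3 
   q3     q5   q5 
   q4     q5   q6 
   q5     q7   q7 
   q6     q8   q8 
   q7     q9   q9 
   q8    q10  q10 
   q9     q1   q1 
   q10   q11  q11 
 * q11   q12  q12 
   q12    q6   q6 
(> = start, * = accepting)

start=q0; accept=q11; q0-a>q1; q0-b>q2; q1-a>q3; q1-b>q3; q2-a>q4; q2-b>q3; q3-a>q5; q3-b>q5; q4-a>q5; q4-b>q6; q5-a>q7; q5-b>q7; q6-a>q8; q6-b>q8; q7-a>q9; q7-b>q9; q8-a>q10; q8-b>q10; q9-a>q1; q9-b>q1; q10-a>q11; q10-b>q11; q11-a>q12; q11-b>q12; q12-a>q6; q12-b>q6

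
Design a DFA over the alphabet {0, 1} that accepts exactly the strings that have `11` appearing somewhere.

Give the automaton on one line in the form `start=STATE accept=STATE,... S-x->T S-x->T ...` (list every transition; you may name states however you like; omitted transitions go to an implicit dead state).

start=q0 accept=q2 q0-0->q0 q0-1->q1 q1-0->q0 q1-1->q2 q2-0->q2 q2-1->q2

States q0..q1 record the length of the longest prefix of `11` that matches the current input suffix. Reaching q2 means `11` has been seen, and we stay there forever. Accept from q2.
A 3-state machine:
        0   1  
>  q0   q0  q1 
   q1   q0  q2 
 * q2   q2  q2 
(> = start, * = accepting)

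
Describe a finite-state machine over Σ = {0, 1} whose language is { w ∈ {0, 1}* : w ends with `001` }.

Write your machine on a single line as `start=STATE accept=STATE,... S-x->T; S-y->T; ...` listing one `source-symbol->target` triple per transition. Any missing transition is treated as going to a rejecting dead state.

start=S0; accept=S3; S0-0->S1; S0-1->S0; S1-0->S2; S1-1->S0; S2-0->S2; S2-1->S3; S3-0->S1; S3-1->S0

Let each state record the length of the longest suffix of the input read so far that is also a prefix of `001`. S1 means the last symbol is `0`; S2 means the last 2 symbols are `00`; S3 means the last 3 symbols are `001`. Accept only at S3, where the string currently ends in `001`.
A 4-state machine:
        0   1  
>  S0   S1  S0 
   S1   S2  S0 
   S2   S2  S3 
 * S3   S1  S0 
(> = start, * = accepting)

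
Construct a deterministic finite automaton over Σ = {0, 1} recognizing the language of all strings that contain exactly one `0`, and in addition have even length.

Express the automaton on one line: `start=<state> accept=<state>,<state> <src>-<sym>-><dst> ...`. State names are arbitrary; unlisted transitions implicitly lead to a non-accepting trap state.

start=q0 accept=q4 q0-0->q1 q0-1->q2 q1-0->q3 q1-1->q4 q2-0->q4 q2-1->q0 q3-0->q3 q3-1->q3 q4-0->q3 q4-1->q1

Run two small machines in parallel and take their product. One (3 states) tracks the count of `0`s, saturating at 2; the other (2 states) tracks the input length modulo 2. Each combined state is a pair, one component from each; accept when both components accept. Minimizing collapses redundant product states.
5 states suffice.
        0   1  
>  q0   q1  q2 
   q1   q3  q4 
   q2   q4  q0 
   q3   q3  q3 
 * q4   q3  q1 
(> = start, * = accepting)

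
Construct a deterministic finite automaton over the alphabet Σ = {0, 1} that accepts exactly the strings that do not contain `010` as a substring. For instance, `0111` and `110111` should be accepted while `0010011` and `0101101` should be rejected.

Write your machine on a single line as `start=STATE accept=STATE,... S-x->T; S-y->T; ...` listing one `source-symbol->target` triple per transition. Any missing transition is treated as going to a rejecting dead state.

This is the complement of 'contains `010`'. Use the same substring-matching states — A through D holding how much of `010` has just been matched — but flip the accepting set: everything except the trap D accepts.
A 4-state machine:
       0  1 
>* A   B  A 
 * B   B  C 
 * C   D  A 
   D   D  D 
(> = start, * = accepting)

start=A; accept=A,B,C; A-0->B; A-1->A; B-0->B; B-1->C; C-0->D; C-1->A; D-0->D; D-1->D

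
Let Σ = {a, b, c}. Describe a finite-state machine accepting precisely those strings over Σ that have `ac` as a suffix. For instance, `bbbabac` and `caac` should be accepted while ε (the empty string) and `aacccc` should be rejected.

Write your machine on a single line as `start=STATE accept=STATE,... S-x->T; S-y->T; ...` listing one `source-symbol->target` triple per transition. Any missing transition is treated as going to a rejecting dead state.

start=q0; accept=q2; q0-a->q1; q0-b->q0; q0-c->q0; q1-a->q1; q1-b->q0; q1-c->q2; q2-a->q1; q2-b->q0; q2-c->q0

Remember how much of `ac` the current input suffix matches. State q0 means no match yet; q1 means the last symbol is `a`; q2 means the last 2 symbols are `ac`. Only q2 accepts. On a mismatch, fall back to the longest proper suffix that is still a prefix of `ac`.
        a   b   c  
>  q0   q1  q0  q0 
   q1   q1  q0  q2 
 * q2   q1  q0  q0 
(> = start, * = accepting)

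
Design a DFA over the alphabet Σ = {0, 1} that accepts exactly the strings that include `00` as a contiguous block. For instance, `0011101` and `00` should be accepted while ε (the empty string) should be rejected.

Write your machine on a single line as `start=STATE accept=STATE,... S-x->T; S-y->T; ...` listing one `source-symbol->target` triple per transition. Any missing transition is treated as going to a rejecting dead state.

start=s0; accept=s2; s0-0->s1; s0-1->s0; s1-0->s2; s1-1->s0; s2-0->s2; s2-1->s2

States s0..s1 record the length of the longest prefix of `00` that matches the current input suffix. Reaching s2 means `00` has been seen, and we stay there forever. Accept from s2.
        0   1  
>  s0   s1  s0 
   s1   s2  s0 
 * s2   s2  s2 
(> = start, * = accepting)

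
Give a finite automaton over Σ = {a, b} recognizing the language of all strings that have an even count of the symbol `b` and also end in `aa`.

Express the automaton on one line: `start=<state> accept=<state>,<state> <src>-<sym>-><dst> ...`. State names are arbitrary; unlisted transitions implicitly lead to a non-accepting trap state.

Run two small machines in parallel and take their product. The first has 2 states tracking the count of `b`s modulo 2; the second has 3 states tracking how much of the suffix `aa` has currently been matched. A product state is a pair (one from each), accepting exactly when both do. Equivalent product states are then merged.
With 4 states:
        a   b  
>  S0   S1  S2 
   S1   S3  S2 
   S2   S2  S0 
 * S3   S3  S2 
(> = start, * = accepting)

start=S0 accept=S3 S0-a->S1 S0-b->S2 S1-a->S3 S1-b->S2 S2-a->S2 S2-b->S0 S3-a->S3 S3-b->S2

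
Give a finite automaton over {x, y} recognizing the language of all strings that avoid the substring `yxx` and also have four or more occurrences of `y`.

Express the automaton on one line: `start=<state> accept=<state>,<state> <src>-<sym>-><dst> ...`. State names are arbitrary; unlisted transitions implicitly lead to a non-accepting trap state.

Run two small machines in parallel and take their product. The first has 4 states tracking partial matches of the forbidden pattern `yxx`; the second has 6 states tracking the count of `y`s, saturating at 5. A product state is a pair (one from each), accepting exactly when both do. Equivalent product states are then merged.
        x   y  
>  q0   q0  q1 
   q1   q2  q3 
   q2   q4  q3 
   q3   q5  q6 
   q4   q4  q4 
   q5   q4  q6 
   q6   q7  q8 
   q7   q4  q8 
 * q8   q9  q8 
 * q9   q4  q8 
(> = start, * = accepting)

start=q0 accept=q8,q9 q0-x->q0 q0-y->q1 q1-x->q2 q1-y->q3 q2-x->q4 q2-y->q3 q3-x->q5 q3-y->q6 q4-x->q4 q4-y->q4 q5-x->q4 q5-y->q6 q6-x->q7 q6-y->q8 q7-x->q4 q7-y->q8 q8-x->q9 q8-y->q8 q9-x->q4 q9-y->q8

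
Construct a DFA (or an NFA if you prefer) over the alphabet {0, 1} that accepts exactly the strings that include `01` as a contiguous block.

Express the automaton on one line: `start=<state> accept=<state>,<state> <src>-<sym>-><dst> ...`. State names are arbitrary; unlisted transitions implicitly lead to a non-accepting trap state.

Track how much of `01` has been matched so far: state q0 is no progress, q2 is the absorbing accept state reached once `01` has occurred. Intermediate states record partial matches; on a mismatch, fall back to the longest reusable overlap.
        0   1  
>  q0   q1  q0 
   q1   q1  q2 
 * q2   q2  q2 
(> = start, * = accepting)

start=q0 accept=q2 q0-0->q1 q0-1->q0 q1-0->q1 q1-1->q2 q2-0->q2 q2-1->q2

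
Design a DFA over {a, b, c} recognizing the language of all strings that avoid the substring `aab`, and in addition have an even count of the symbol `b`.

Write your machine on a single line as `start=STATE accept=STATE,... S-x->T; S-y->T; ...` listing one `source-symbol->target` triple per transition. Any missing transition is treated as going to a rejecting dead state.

start=q0; accept=q0,q1,q3; q0-a->q1; q0-b->q2; q0-c->q0; q1-a->q3; q1-b->q2; q1-c->q0; q2-a->q4; q2-b->q0; q2-c->q2; q3-a->q3; q3-b->q5; q3-c->q0; q4-a->q6; q4-b->q0; q4-c->q2; q5-a->q5; q5-b->q7; q5-c->q5; q6-a->q6; q6-b->q7; q6-c->q2; q7-a->q7; q7-b->q5; q7-c->q7

Handle the two conditions separately and then intersect. The first has 4 states tracking partial matches of the forbidden pattern `aab`; the second has 2 states tracking the count of `b`s modulo 2. A product state is a pair (one from each), accepting exactly when both do.
8 states suffice.
        a   b   c  
>* q0   q1  q2  q0 
 * q1   q3  q2  q0 
   q2   q4  q0  q2 
 * q3   q3  q5  q0 
   q4   q6  q0  q2 
   q5   q5  q7  q5 
   q6   q6  q7  q2 
   q7   q7  q5  q7 
(> = start, * = accepting)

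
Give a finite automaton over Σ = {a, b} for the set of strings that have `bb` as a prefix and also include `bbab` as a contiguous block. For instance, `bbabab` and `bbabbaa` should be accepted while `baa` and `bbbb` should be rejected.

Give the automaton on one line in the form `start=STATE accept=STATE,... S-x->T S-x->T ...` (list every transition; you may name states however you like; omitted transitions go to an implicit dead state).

start=q0 accept=q6 q0-a->q1 q0-b->q2 q1-a->q1 q1-b->q1 q2-a->q1 q2-b->q3 q3-a->q4 q3-b->q3 q4-a->q5 q4-b->q6 q5-a->q5 q5-b->q7 q6-a->q6 q6-b->q6 q7-a->q5 q7-b->q3

Build one automaton per condition and run them in lockstep. The first has 4 states tracking whether the input so far still matches the prefix `bb`; the second has 5 states tracking whether and how much of `bbab` has been seen. A product state is a pair (one from each), accepting exactly when both do. Minimizing collapses redundant product states.
8 states suffice.
        a   b  
>  q0   q1  q2 
   q1   q1  q1 
   q2   q1  q3 
   q3   q4  q3 
   q4   q5  q6 
   q5   q5  q7 
 * q6   q6  q6 
   q7   q5  q3 
(> = start, * = accepting)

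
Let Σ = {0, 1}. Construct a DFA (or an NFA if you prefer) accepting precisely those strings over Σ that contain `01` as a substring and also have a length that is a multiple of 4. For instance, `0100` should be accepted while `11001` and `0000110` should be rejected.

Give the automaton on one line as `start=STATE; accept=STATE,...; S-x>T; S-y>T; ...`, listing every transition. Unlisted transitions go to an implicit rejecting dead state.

start=A; accept=K; A-0>B; A-1>C; B-0>D; B-1>E; C-0>D; C-1>F; D-0>G; D-1>H; E-0>H; E-1>H; F-0>G; F-1>I; G-0>J; G-1>K; H-0>K; H-1>K; I-0>J; I-1>A; J-0>B; J-1>L; K-0>L; K-1>L; L-0>E; L-1>E

Build one automaton per condition and run them in lockstep. The first has 3 states tracking whether and how much of `01` has been seen; the second has 4 states tracking the input length modulo 4. A product state is a pair (one from each), accepting exactly when both do.
With 12 states:
       0  1 
>  A   B  C 
   B   D  E 
   C   D  F 
   D   G  H 
   E   H  H 
   F   G  I 
   G   J  K 
   H   K  K 
   I   J  A 
   J   B  L 
 * K   L  L 
   L   E  E 
(> = start, * = accepting)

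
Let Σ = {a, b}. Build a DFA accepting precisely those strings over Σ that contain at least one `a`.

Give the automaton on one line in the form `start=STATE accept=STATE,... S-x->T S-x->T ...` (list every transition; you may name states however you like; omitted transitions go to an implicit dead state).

Count `a`s, saturating at 2: state s0 means no `a` yet, s1 means one `a` seen, s2 means more than one. Each `a` increments (capped at s2); other symbols loop. Accept from {s1, s2}.
With 3 states:
        a   b  
>  s0   s1  s0 
 * s1   s2  s1 
 * s2   s2  s2 
(> = start, * = accepting)

start=s0 accept=s1,s2 s0-a->s1 s0-b->s0 s1-a->s2 s1-b->s1 s2-a->s2 s2-b->s2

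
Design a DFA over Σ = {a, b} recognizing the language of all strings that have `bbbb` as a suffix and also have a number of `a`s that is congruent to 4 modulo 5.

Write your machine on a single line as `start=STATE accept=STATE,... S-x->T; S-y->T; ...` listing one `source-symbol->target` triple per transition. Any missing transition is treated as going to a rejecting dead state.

Handle the two conditions separately and then intersect. One (5 states) tracks how much of the suffix `bbbb` has currently been matched; the other (5 states) tracks the count of `a`s modulo 5. Each combined state is a pair, one component from each; accept when both components accept. After merging equivalent states the machine shrinks.
        a   b  
>  q0   q1  q0 
   q1   q2  q1 
   q2   q3  q2 
   q3   q4  q3 
   q4   q0  q5 
   q5   q0  q6 
   q6   q0  q7 
   q7   q0  q8 
 * q8   q0  q8 
(> = start, * = accepting)

start=q0; accept=q8; q0-a->q1; q0-b->q0; q1-a->q2; q1-b->q1; q2-a->q3; q2-b->q2; q3-a->q4; q3-b->q3; q4-a->q0; q4-b->q5; q5-a->q0; q5-b->q6; q6-a->q0; q6-b->q7; q7-a->q0; q7-b->q8; q8-a->q0; q8-b->q8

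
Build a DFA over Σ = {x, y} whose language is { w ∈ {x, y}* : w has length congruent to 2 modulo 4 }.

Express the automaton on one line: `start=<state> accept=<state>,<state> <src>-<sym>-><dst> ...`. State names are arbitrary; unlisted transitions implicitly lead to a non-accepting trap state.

start=q0 accept=q2 q0-x->q1 q0-y->q1 q1-x->q2 q1-y->q2 q2-x->q3 q2-y->q3 q3-x->q0 q3-y->q0

Only the length mod 4 matters, so use a 4-cycle: from any state, every input symbol moves to the next state, wrapping q3 back to q0. Mark q2 accepting.
With 4 states:
        x   y  
>  q0   q1  q1 
   q1   q2  q2 
 * q2   q3  q3 
   q3   q0  q0 
(> = start, * = accepting)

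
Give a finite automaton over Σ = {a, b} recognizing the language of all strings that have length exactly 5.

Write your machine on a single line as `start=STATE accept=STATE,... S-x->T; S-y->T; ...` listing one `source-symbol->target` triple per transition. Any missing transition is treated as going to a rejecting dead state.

We only need to distinguish lengths 0, 1, …, 5, and '>5'. Chain q0 → q1 → q2 → q3 → q4 → q5 → q6 on every symbol, with q6 looping. Accepting states: {q5}.
A 7-state machine:
        a   b  
>  q0   q1  q1 
   q1   q2  q2 
   q2   q3  q3 
   q3   q4  q4 
   q4   q5  q5 
 * q5   q6  q6 
   q6   q6  q6 
(> = start, * = accepting)

start=q0; accept=q5; q0-a->q1; q0-b->q1; q1-a->q2; q1-b->q2; q2-a->q3; q2-b->q3; q3-a->q4; q3-b->q4; q4-a->q5; q4-b->q5; q5-a->q6; q5-b->q6; q6-a->q6; q6-b->q6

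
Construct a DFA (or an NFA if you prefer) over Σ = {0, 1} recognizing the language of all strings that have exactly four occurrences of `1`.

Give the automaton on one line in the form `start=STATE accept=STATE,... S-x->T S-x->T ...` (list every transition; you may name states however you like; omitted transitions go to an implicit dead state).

Count `1`s, saturating at 5: states A through E mean 0 through 4 `1`s seen; F means more than 4. Each `1` increments (capped at F); other symbols loop. Accept from {E}.
6 states suffice.
       0  1 
>  A   A  B 
   B   B  C 
   C   C  D 
   D   D  E 
 * E   E  F 
   F   F  F 
(> = start, * = accepting)

start=A accept=E A-0->A A-1->B B-0->B B-1->C C-0->C C-1->D D-0->D D-1->E E-0->E E-1->F F-0->F F-1->F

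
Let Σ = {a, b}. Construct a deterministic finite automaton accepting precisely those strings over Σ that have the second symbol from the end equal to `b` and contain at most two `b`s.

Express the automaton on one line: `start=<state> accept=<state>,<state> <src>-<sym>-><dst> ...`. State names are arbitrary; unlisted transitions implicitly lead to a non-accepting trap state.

start=q0 accept=q5,q6,q9 q0-a->q1 q0-b->q2 q1-a->q3 q1-b->q4 q2-a->q5 q2-b->q6 q3-a->q3 q3-b->q4 q4-a->q5 q4-b->q6 q5-a->q7 q5-b->q8 q6-a->q9 q6-b->q10 q7-a->q7 q7-b->q8 q8-a->q9 q8-b->q10 q9-a->q11 q9-b->q12 q10-a->q13 q10-b->q10 q11-a->q11 q11-b->q12 q12-a->q13 q12-b->q10 q13-a->q14 q13-b->q12 q14-a->q14 q14-b->q12

Handle the two conditions separately and then intersect. The first has 7 states tracking the last 2 symbols read; the second has 4 states tracking the count of `b`s, saturating at 3. A product state is a pair (one from each), accepting exactly when both do.
          a    b  
>  q0     q1   q2 
   q1     q3   q4 
   q2     q5   q6 
   q3     q3   q4 
   q4     q5   q6 
 * q5     q7   q8 
 * q6     q9  q10 
   q7     q7   q8 
   q8     q9  q10 
 * q9    q11  q12 
   q10   q13  q10 
   q11   q11  q12 
   q12   q13  q10 
   q13   q14  q12 
   q14   q14  q12 
(> = start, * = accepting)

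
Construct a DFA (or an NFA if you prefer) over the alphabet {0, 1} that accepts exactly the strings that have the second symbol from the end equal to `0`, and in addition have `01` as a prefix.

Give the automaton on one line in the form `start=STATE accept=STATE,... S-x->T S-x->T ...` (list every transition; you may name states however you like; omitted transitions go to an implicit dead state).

Handle the two conditions separately and then intersect. One (7 states) tracks the last 2 symbols read; the other (4 states) tracks whether the input so far still matches the prefix `01`. Each combined state is a pair, one component from each; accept when both components accept. Equivalent product states are then merged.
7 states suffice.
        0   1  
>  q0   q1  q2 
   q1   q2  q3 
   q2   q2  q2 
 * q3   q4  q5 
   q4   q6  q3 
   q5   q4  q5 
 * q6   q6  q3 
(> = start, * = accepting)

start=q0 accept=q3,q6 q0-0->q1 q0-1->q2 q1-0->q2 q1-1->q3 q2-0->q2 q2-1->q2 q3-0->q4 q3-1->q5 q4-0->q6 q4-1->q3 q5-0->q4 q5-1->q5 q6-0->q6 q6-1->q3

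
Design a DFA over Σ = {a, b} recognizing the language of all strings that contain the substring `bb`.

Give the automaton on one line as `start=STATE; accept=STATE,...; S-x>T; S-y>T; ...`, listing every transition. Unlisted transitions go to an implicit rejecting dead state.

start=S0; accept=S2; S0-a>S0; S0-b>S1; S1-a>S0; S1-b>S2; S2-a>S2; S2-b>S2

States S0..S1 record the length of the longest prefix of `bb` that matches the current input suffix. Reaching S2 means `bb` has been seen, and we stay there forever. Accept from S2.
A 3-state machine:
        a   b  
>  S0   S0  S1 
   S1   S0  S2 
 * S2   S2  S2 
(> = start, * = accepting)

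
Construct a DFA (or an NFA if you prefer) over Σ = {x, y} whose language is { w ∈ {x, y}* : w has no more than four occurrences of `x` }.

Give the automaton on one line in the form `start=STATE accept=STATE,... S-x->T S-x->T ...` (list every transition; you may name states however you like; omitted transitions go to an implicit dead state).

start=S0 accept=S0,S1,S2,S3,S4 S0-x->S1 S0-y->S0 S1-x->S2 S1-y->S1 S2-x->S3 S2-y->S2 S3-x->S4 S3-y->S3 S4-x->S5 S4-y->S4 S5-x->S5 S5-y->S5

Only the number of `x`s matters, and only up to 5. Make a chain S0 → S1 → S2 → S3 → S4 → S5 advanced by each `x` (with S5 absorbing); every other symbol self-loops. The accepting set is {S0, S1, S2, S3, S4}.
        x   y  
>* S0   S1  S0 
 * S1   S2  S1 
 * S2   S3  S2 
 * S3   S4  S3 
 * S4   S5  S4 
   S5   S5  S5 
(> = start, * = accepting)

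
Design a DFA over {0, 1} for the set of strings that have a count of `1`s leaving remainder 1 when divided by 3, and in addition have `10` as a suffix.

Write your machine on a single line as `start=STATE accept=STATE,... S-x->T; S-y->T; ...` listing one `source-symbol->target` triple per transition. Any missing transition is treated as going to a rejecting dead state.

start=S0; accept=S2; S0-0->S0; S0-1->S1; S1-0->S2; S1-1->S3; S2-0->S4; S2-1->S3; S3-0->S5; S3-1->S6; S4-0->S4; S4-1->S3; S5-0->S7; S5-1->S6; S6-0->S8; S6-1->S1; S7-0->S7; S7-1->S6; S8-0->S0; S8-1->S1

Handle the two conditions separately and then intersect. The first has 3 states tracking the count of `1`s modulo 3; the second has 3 states tracking how much of the suffix `10` has currently been matched. A product state is a pair (one from each), accepting exactly when both do.
A 9-state machine:
        0   1  
>  S0   S0  S1 
   S1   S2  S3 
 * S2   S4  S3 
   S3   S5  S6 
   S4   S4  S3 
   S5   S7  S6 
   S6   S8  S1 
   S7   S7  S6 
   S8   S0  S1 
(> = start, * = accepting)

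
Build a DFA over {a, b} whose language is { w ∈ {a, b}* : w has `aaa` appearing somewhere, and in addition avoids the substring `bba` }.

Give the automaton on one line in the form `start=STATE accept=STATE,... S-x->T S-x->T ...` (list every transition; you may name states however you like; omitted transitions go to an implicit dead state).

Handle the two conditions separately and then intersect. The first has 4 states tracking whether and how much of `aaa` has been seen; the second has 4 states tracking partial matches of the forbidden pattern `bba`. A product state is a pair (one from each), accepting exactly when both do.
A 12-state machine:
          a    b  
>  S0     S1   S2 
   S1     S3   S2 
   S2     S1   S4 
   S3     S5   S2 
   S4     S6   S4 
 * S5     S5   S7 
   S6     S8   S9 
 * S7     S5  S10 
   S8    S11   S9 
   S9     S6   S9 
 * S10   S11  S10 
   S11   S11  S11 
(> = start, * = accepting)

start=S0 accept=S5,S7,S10 S0-a->S1 S0-b->S2 S1-a->S3 S1-b->S2 S2-a->S1 S2-b->S4 S3-a->S5 S3-b->S2 S4-a->S6 S4-b->S4 S5-a->S5 S5-b->S7 S6-a->S8 S6-b->S9 S7-a->S5 S7-b->S10 S8-a->S11 S8-b->S9 S9-a->S6 S9-b->S9 S10-a->S11 S10-b->S10 S11-a->S11 S11-b->S11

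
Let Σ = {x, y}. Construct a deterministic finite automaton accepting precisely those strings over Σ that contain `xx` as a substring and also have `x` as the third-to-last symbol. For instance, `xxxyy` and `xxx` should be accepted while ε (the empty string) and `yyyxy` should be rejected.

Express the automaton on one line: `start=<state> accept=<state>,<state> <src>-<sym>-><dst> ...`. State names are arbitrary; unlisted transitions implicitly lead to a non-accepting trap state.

Handle the two conditions separately and then intersect. One (3 states) tracks whether and how much of `xx` has been seen; the other (15 states) tracks the last 3 symbols read. Each combined state is a pair, one component from each; accept when both components accept. After merging equivalent states the machine shrinks.
10 states suffice.
        x   y  
>  s0   s1  s0 
   s1   s2  s0 
   s2   s3  s4 
 * s3   s3  s4 
 * s4   s5  s6 
 * s5   s2  s7 
 * s6   s8  s9 
   s7   s5  s6 
   s8   s2  s7 
   s9   s8  s9 
(> = start, * = accepting)

start=s0 accept=s3,s4,s5,s6 s0-x->s1 s0-y->s0 s1-x->s2 s1-y->s0 s2-x->s3 s2-y->s4 s3-x->s3 s3-y->s4 s4-x->s5 s4-y->s6 s5-x->s2 s5-y->s7 s6-x->s8 s6-y->s9 s7-x->s5 s7-y->s6 s8-x->s2 s8-y->s7 s9-x->s8 s9-y->s9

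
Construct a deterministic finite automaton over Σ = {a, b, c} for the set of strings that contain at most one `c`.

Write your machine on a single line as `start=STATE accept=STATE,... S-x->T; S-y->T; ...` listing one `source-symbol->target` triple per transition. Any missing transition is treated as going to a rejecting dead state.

Only the number of `c`s matters, and only up to 2. Make a chain q0 → q1 → q2 advanced by each `c` (with q2 absorbing); every other symbol self-loops. The accepting set is {q0, q1}.
        a   b   c  
>* q0   q0  q0  q1 
 * q1   q1  q1  q2 
   q2   q2  q2  q2 
(> = start, * = accepting)

start=q0; accept=q0,q1; q0-a->q0; q0-b->q0; q0-c->q1; q1-a->q1; q1-b->q1; q1-c->q2; q2-a->q2; q2-b->q2; q2-c->q2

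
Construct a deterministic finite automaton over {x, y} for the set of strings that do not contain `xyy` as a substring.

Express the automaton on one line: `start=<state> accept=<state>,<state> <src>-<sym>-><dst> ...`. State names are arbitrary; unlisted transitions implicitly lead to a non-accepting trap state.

This is the complement of 'contains `xyy`'. Use the same substring-matching states — S0 through S3 holding how much of `xyy` has just been matched — but flip the accepting set: everything except the trap S3 accepts.
        x   y  
>* S0   S1  S0 
 * S1   S1  S2 
 * S2   S1  S3 
   S3   S3  S3 
(> = start, * = accepting)

start=S0 accept=S0,S1,S2 S0-x->S1 S0-y->S0 S1-x->S1 S1-y->S2 S2-x->S1 S2-y->S3 S3-x->S3 S3-y->S3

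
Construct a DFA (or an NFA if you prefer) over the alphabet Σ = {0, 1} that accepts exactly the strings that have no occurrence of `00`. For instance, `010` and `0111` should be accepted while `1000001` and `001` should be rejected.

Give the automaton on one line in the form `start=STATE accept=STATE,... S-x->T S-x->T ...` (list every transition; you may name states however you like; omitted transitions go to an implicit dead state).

start=s0 accept=s0,s1 s0-0->s1 s0-1->s0 s1-0->s2 s1-1->s0 s2-0->s2 s2-1->s2

Track partial matches of the forbidden pattern `00`. State s2 is a dead state reached once `00` has occurred; every other state accepts. s0 means no part of `00` is currently matched.
With 3 states:
        0   1  
>* s0   s1  s0 
 * s1   s2  s0 
   s2   s2  s2 
(> = start, * = accepting)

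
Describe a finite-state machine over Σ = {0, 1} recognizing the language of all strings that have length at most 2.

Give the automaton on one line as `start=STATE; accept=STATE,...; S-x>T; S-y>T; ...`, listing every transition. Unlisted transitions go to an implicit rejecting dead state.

start=q0; accept=q0,q1,q2; q0-0>q1; q0-1>q1; q1-0>q2; q1-1>q2; q2-0>q3; q2-1>q3; q3-0>q3; q3-1>q3

We only need to distinguish lengths 0, 1, …, 2, and '>2'. Chain q0 → q1 → q2 → q3 on every symbol, with q3 looping. Accepting states: {q0, q1, q2}.
With 4 states:
        0   1  
>* q0   q1  q1 
 * q1   q2  q2 
 * q2   q3  q3 
   q3   q3  q3 
(> = start, * = accepting)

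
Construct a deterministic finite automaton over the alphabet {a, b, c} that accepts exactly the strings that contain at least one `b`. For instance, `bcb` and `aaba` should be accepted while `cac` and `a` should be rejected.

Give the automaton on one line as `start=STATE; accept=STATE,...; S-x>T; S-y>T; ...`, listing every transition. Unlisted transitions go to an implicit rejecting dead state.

start=s0; accept=s1,s2; s0-a>s0; s0-b>s1; s0-c>s0; s1-a>s1; s1-b>s2; s1-c>s1; s2-a>s2; s2-b>s2; s2-c>s2

Count `b`s, saturating at 2: state s0 means no `b` yet, s1 means one `b` seen, s2 means more than one. Each `b` increments (capped at s2); other symbols loop. Accept from {s1, s2}.
With 3 states:
        a   b   c  
>  s0   s0  s1  s0 
 * s1   s1  s2  s1 
 * s2   s2  s2  s2 
(> = start, * = accepting)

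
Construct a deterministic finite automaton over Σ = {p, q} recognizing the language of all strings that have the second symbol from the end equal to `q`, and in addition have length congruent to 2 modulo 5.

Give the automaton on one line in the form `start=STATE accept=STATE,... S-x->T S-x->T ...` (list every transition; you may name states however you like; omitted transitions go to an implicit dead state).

start=A accept=E A-p->B A-q->C B-p->D B-q->D C-p->E C-q->E D-p->F D-q->F E-p->F E-q->F F-p->G F-q->G G-p->A G-q->A

Build one automaton per condition and run them in lockstep. One (7 states) tracks the last 2 symbols read; the other (5 states) tracks the input length modulo 5. Each combined state is a pair, one component from each; accept when both components accept. Equivalent product states are then merged.
With 7 states:
       p  q 
>  A   B  C 
   B   D  D 
   C   E  E 
   D   F  F 
 * E   F  F 
   F   G  G 
   G   A  A 
(> = start, * = accepting)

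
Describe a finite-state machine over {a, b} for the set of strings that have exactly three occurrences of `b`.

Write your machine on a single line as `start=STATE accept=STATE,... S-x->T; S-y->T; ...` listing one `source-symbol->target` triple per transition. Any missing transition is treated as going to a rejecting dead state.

start=q0; accept=q3; q0-a->q0; q0-b->q1; q1-a->q1; q1-b->q2; q2-a->q2; q2-b->q3; q3-a->q3; q3-b->q4; q4-a->q4; q4-b->q4

Count `b`s, saturating at 4: states q0 through q3 mean 0 through 3 `b`s seen; q4 means more than 3. Each `b` increments (capped at q4); other symbols loop. Accept from {q3}.
A 5-state machine:
        a   b  
>  q0   q0  q1 
   q1   q1  q2 
   q2   q2  q3 
 * q3   q3  q4 
   q4   q4  q4 
(> = start, * = accepting)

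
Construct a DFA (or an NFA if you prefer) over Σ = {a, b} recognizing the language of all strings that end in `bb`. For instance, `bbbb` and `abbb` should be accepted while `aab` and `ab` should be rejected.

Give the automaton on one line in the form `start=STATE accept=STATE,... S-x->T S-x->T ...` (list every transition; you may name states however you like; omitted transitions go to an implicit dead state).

Remember how much of `bb` the current input suffix matches. State q0 means no match yet; q1 means the last symbol is `b`; q2 means the last 2 symbols are `bb`. Only q2 accepts. On a mismatch, fall back to the longest proper suffix that is still a prefix of `bb`.
        a   b  
>  q0   q0  q1 
   q1   q0  q2 
 * q2   q0  q2 
(> = start, * = accepting)

start=q0 accept=q2 q0-a->q0 q0-b->q1 q1-a->q0 q1-b->q2 q2-a->q0 q2-b->q2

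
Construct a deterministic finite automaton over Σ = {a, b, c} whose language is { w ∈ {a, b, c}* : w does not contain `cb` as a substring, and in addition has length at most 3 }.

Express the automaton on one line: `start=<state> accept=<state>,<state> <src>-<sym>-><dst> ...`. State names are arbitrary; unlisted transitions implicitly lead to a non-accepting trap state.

start=S0 accept=S0,S1,S2,S3,S4,S6 S0-a->S1 S0-b->S1 S0-c->S2 S1-a->S3 S1-b->S3 S1-c->S4 S2-a->S3 S2-b->S5 S2-c->S4 S3-a->S6 S3-b->S6 S3-c->S6 S4-a->S6 S4-b->S5 S4-c->S6 S5-a->S5 S5-b->S5 S5-c->S5 S6-a->S5 S6-b->S5 S6-c->S5

Run two small machines in parallel and take their product. One (3 states) tracks partial matches of the forbidden pattern `cb`; the other (5 states) tracks the input length, saturating at 4. Each combined state is a pair, one component from each; accept when both components accept. After merging equivalent states the machine shrinks.
A 7-state machine:
        a   b   c  
>* S0   S1  S1  S2 
 * S1   S3  S3  S4 
 * S2   S3  S5  S4 
 * S3   S6  S6  S6 
 * S4   S6  S5  S6 
   S5   S5  S5  S5 
 * S6   S5  S5  S5 
(> = start, * = accepting)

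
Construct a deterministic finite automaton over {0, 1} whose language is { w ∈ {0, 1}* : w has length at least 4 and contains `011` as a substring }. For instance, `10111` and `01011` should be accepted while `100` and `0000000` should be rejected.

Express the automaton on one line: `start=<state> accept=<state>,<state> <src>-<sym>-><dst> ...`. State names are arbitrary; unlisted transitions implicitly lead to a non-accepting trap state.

start=S0 accept=S7 S0-0->S1 S0-1->S2 S1-0->S3 S1-1->S4 S2-0->S3 S2-1->S2 S3-0->S3 S3-1->S5 S4-0->S3 S4-1->S6 S5-0->S3 S5-1->S7 S6-0->S7 S6-1->S7 S7-0->S7 S7-1->S7

Handle the two conditions separately and then intersect. One (6 states) tracks the input length, saturating at 5; the other (4 states) tracks whether and how much of `011` has been seen. Each combined state is a pair, one component from each; accept when both components accept. Equivalent product states are then merged.
With 8 states:
        0   1  
>  S0   S1  S2 
   S1   S3  S4 
   S2   S3  S2 
   S3   S3  S5 
   S4   S3  S6 
   S5   S3  S7 
   S6   S7  S7 
 * S7   S7  S7 
(> = start, * = accepting)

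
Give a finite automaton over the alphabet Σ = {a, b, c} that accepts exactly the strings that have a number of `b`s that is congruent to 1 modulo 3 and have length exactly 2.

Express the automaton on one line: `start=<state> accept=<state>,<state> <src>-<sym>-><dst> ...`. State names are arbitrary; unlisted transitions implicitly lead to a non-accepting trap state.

start=q0 accept=q4 q0-a->q1 q0-b->q2 q0-c->q1 q1-a->q3 q1-b->q4 q1-c->q3 q2-a->q4 q2-b->q3 q2-c->q4 q3-a->q3 q3-b->q3 q3-c->q3 q4-a->q3 q4-b->q3 q4-c->q3

Build one automaton per condition and run them in lockstep. One (3 states) tracks the count of `b`s modulo 3; the other (4 states) tracks the input length, saturating at 3. Each combined state is a pair, one component from each; accept when both components accept. Equivalent product states are then merged.
With 5 states:
        a   b   c  
>  q0   q1  q2  q1 
   q1   q3  q4  q3 
   q2   q4  q3  q4 
   q3   q3  q3  q3 
 * q4   q3  q3  q3 
(> = start, * = accepting)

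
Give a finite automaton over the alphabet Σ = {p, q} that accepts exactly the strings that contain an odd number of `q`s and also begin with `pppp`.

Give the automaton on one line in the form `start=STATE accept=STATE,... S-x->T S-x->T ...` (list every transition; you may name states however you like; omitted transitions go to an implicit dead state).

Handle the two conditions separately and then intersect. One (2 states) tracks the count of `q`s modulo 2; the other (6 states) tracks whether the input so far still matches the prefix `pppp`. Each combined state is a pair, one component from each; accept when both components accept. Minimizing collapses redundant product states.
With 7 states:
        p   q  
>  S0   S1  S2 
   S1   S3  S2 
   S2   S2  S2 
   S3   S4  S2 
   S4   S5  S2 
   S5   S5  S6 
 * S6   S6  S5 
(> = start, * = accepting)

start=S0 accept=S6 S0-p->S1 S0-q->S2 S1-p->S3 S1-q->S2 S2-p->S2 S2-q->S2 S3-p->S4 S3-q->S2 S4-p->S5 S4-q->S2 S5-p->S5 S5-q->S6 S6-p->S6 S6-q->S5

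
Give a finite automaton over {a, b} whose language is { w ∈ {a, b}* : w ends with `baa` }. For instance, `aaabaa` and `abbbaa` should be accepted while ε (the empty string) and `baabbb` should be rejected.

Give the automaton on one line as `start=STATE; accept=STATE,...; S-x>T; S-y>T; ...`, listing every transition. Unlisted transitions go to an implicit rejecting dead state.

start=S0; accept=S3; S0-a>S0; S0-b>S1; S1-a>S2; S1-b>S1; S2-a>S3; S2-b>S1; S3-a>S0; S3-b>S1

Let each state record the length of the longest suffix of the input read so far that is also a prefix of `baa`. S1 means the last symbol is `b`; S2 means the last 2 symbols are `ba`; S3 means the last 3 symbols are `baa`. Accept only at S3, where the string currently ends in `baa`.
With 4 states:
        a   b  
>  S0   S0  S1 
   S1   S2  S1 
   S2   S3  S1 
 * S3   S0  S1 
(> = start, * = accepting)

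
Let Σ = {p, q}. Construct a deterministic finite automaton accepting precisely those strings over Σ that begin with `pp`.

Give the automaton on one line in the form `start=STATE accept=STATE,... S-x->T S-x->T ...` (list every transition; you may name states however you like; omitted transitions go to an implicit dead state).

Walk along `pp` while the input agrees: from A take `p` to B, and so on. Any deviation drops to the rejecting sink D. Once C is reached the prefix is confirmed and every continuation is accepted.
       p  q 
>  A   B  D 
   B   C  D 
 * C   C  C 
   D   D  D 
(> = start, * = accepting)

start=A accept=C A-p->B A-q->D B-p->C B-q->D C-p->C C-q->C D-p->D D-q->D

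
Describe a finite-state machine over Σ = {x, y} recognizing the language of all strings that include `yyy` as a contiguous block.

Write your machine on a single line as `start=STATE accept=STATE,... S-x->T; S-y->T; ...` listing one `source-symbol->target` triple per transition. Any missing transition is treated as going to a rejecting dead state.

start=q0; accept=q3; q0-x->q0; q0-y->q1; q1-x->q0; q1-y->q2; q2-x->q0; q2-y->q3; q3-x->q3; q3-y->q3

States q0..q2 record the length of the longest prefix of `yyy` that matches the current input suffix. Reaching q3 means `yyy` has been seen, and we stay there forever. Accept from q3.
        x   y  
>  q0   q0  q1 
   q1   q0  q2 
   q2   q0  q3 
 * q3   q3  q3 
(> = start, * = accepting)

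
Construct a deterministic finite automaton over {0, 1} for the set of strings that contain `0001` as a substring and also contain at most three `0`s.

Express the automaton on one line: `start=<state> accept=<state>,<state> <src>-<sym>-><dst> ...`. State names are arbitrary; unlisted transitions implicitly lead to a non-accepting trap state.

start=q0 accept=q5 q0-0->q1 q0-1->q0 q1-0->q2 q1-1->q3 q2-0->q4 q2-1->q3 q3-0->q3 q3-1->q3 q4-0->q3 q4-1->q5 q5-0->q3 q5-1->q5

Run two small machines in parallel and take their product. One (5 states) tracks whether and how much of `0001` has been seen; the other (5 states) tracks the count of `0`s, saturating at 4. Each combined state is a pair, one component from each; accept when both components accept. Equivalent product states are then merged.
        0   1  
>  q0   q1  q0 
   q1   q2  q3 
   q2   q4  q3 
   q3   q3  q3 
   q4   q3  q5 
 * q5   q3  q5 
(> = start, * = accepting)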